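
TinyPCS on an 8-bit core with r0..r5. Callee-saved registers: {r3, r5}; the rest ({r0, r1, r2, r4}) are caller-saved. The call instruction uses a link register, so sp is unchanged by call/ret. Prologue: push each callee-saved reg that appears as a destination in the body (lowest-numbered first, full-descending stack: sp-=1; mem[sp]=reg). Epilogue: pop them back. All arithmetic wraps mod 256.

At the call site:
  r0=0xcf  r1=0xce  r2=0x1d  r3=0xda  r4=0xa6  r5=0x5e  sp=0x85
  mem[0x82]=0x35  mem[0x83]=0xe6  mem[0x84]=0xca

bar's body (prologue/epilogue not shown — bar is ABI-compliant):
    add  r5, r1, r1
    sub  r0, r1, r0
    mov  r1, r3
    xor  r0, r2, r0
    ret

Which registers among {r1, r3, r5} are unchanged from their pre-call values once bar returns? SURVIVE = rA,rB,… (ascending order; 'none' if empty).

prologue: push r5 -> mem[0x84]=0x5e, sp=0x84
body[0] add  r5, r1, r1 -> r5=0x9c
body[1] sub  r0, r1, r0 -> r0=0xff
body[2] mov  r1, r3 -> r1=0xda
body[3] xor  r0, r2, r0 -> r0=0xe2
epilogue: pop r5=0x5e, sp=0x85
r1: caller-saved, written=True
r3: callee-saved, written=False
r5: callee-saved, written=True

SURVIVE = r3,r5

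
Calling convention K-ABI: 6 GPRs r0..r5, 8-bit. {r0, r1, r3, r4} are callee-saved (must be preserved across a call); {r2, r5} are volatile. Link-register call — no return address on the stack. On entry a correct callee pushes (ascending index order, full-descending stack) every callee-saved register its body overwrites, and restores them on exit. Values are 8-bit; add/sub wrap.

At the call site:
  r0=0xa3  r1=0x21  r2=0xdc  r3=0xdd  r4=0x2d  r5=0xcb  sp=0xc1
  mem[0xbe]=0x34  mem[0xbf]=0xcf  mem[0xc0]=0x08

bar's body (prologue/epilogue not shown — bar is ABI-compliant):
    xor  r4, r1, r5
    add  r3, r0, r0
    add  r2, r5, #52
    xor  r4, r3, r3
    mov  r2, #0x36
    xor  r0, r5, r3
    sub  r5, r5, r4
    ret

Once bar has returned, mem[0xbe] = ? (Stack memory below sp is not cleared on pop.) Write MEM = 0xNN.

prologue: push r0 -> mem[0xc0]=0xa3, sp=0xc0
prologue: push r3 -> mem[0xbf]=0xdd, sp=0xbf
prologue: push r4 -> mem[0xbe]=0x2d, sp=0xbe
body[0] xor  r4, r1, r5 -> r4=0xea
body[1] add  r3, r0, r0 -> r3=0x46
body[2] add  r2, r5, #52 -> r2=0xff
body[3] xor  r4, r3, r3 -> r4=0x00
body[4] mov  r2, #0x36 -> r2=0x36
body[5] xor  r0, r5, r3 -> r0=0x8d
body[6] sub  r5, r5, r4 -> r5=0xcb
epilogue: pop r4=0x2d, sp=0xbf
epilogue: pop r3=0xdd, sp=0xc0
epilogue: pop r0=0xa3, sp=0xc1
prologue pushed ['r0', 'r3', 'r4'] at ['0xc0', '0xbf', '0xbe']

MEM = 0x2d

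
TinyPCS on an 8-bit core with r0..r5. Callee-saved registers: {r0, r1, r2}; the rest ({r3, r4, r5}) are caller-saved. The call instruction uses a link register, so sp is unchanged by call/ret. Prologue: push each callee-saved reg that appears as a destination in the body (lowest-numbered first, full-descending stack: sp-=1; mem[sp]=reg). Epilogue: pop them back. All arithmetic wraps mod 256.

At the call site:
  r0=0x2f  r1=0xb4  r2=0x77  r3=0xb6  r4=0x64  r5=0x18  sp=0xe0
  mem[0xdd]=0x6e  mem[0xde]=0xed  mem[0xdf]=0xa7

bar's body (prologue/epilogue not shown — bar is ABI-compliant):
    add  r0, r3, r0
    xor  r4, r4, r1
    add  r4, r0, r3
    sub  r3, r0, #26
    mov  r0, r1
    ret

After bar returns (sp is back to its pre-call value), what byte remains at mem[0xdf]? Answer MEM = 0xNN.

prologue: push r0 → mem[0xdf]=0x2f, sp=0xdf
body[0] add  r0, r3, r0 → r0=0xe5
body[1] xor  r4, r4, r1 → r4=0xd0
body[2] add  r4, r0, r3 → r4=0x9b
body[3] sub  r3, r0, #26 → r3=0xcb
body[4] mov  r0, r1 → r0=0xb4
epilogue: pop r0=0x2f, sp=0xe0
prologue pushed ['r0'] at ['0xdf']

MEM = 0x2f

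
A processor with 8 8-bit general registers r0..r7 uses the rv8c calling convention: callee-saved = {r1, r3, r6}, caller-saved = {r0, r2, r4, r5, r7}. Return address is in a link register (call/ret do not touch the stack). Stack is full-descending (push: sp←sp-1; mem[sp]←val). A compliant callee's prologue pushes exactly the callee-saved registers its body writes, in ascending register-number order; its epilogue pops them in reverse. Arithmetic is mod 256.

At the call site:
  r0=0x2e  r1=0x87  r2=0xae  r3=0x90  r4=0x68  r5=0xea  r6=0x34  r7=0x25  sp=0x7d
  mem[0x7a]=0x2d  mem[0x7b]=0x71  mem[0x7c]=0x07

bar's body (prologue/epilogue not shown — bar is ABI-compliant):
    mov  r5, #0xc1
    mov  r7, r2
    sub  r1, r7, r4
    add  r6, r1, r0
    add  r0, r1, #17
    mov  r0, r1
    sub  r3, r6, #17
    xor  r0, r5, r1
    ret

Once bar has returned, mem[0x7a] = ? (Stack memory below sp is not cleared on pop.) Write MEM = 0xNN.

MEM = 0x34

prologue: push r1 → mem[0x7c]=0x87, sp=0x7c
prologue: push r3 → mem[0x7b]=0x90, sp=0x7b
prologue: push r6 → mem[0x7a]=0x34, sp=0x7a
body[0] mov  r5, #0xc1 → r5=0xc1
body[1] mov  r7, r2 → r7=0xae
body[2] sub  r1, r7, r4 → r1=0x46
body[3] add  r6, r1, r0 → r6=0x74
body[4] add  r0, r1, #17 → r0=0x57
body[5] mov  r0, r1 → r0=0x46
body[6] sub  r3, r6, #17 → r3=0x63
body[7] xor  r0, r5, r1 → r0=0x87
epilogue: pop r6=0x34, sp=0x7b
epilogue: pop r3=0x90, sp=0x7c
epilogue: pop r1=0x87, sp=0x7d
prologue pushed ['r1', 'r3', 'r6'] at ['0x7c', '0x7b', '0x7a']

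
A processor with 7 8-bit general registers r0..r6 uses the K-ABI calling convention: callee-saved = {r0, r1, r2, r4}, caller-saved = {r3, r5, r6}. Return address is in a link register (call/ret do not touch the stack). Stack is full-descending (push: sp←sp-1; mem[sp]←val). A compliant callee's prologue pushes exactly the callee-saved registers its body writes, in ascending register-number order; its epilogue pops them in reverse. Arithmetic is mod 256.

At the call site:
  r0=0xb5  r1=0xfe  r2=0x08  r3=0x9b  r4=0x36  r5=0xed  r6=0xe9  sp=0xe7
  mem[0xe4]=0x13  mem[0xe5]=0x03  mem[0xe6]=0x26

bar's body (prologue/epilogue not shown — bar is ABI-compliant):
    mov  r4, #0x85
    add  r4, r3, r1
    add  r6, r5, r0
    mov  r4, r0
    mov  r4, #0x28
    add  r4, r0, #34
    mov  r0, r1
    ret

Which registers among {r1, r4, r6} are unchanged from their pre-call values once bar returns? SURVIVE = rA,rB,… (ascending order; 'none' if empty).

prologue: push r0 -> mem[0xe6]=0xb5, sp=0xe6
prologue: push r4 -> mem[0xe5]=0x36, sp=0xe5
body[0] mov  r4, #0x85 -> r4=0x85
body[1] add  r4, r3, r1 -> r4=0x99
body[2] add  r6, r5, r0 -> r6=0xa2
body[3] mov  r4, r0 -> r4=0xb5
body[4] mov  r4, #0x28 -> r4=0x28
body[5] add  r4, r0, #34 -> r4=0xd7
body[6] mov  r0, r1 -> r0=0xfe
epilogue: pop r4=0x36, sp=0xe6
epilogue: pop r0=0xb5, sp=0xe7
r1: callee-saved, written=False
r4: callee-saved, written=True
r6: caller-saved, written=True

SURVIVE = r1,r4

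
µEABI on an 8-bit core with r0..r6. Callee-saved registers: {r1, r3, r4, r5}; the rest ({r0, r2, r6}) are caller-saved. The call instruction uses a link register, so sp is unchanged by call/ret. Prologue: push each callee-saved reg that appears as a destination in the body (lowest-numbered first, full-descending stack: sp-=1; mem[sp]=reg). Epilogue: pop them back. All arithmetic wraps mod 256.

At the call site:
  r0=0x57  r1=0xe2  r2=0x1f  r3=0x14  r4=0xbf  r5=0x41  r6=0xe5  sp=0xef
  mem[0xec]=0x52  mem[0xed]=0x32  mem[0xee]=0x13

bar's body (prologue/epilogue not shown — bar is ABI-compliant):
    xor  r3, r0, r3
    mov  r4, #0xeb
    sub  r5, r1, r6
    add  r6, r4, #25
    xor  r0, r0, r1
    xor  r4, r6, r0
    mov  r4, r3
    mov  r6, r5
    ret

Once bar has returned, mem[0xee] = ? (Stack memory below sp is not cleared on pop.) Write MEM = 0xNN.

MEM = 0x14

prologue: push r3 → mem[0xee]=0x14, sp=0xee
prologue: push r4 → mem[0xed]=0xbf, sp=0xed
prologue: push r5 → mem[0xec]=0x41, sp=0xec
body[0] xor  r3, r0, r3 → r3=0x43
body[1] mov  r4, #0xeb → r4=0xeb
body[2] sub  r5, r1, r6 → r5=0xfd
body[3] add  r6, r4, #25 → r6=0x04
body[4] xor  r0, r0, r1 → r0=0xb5
body[5] xor  r4, r6, r0 → r4=0xb1
body[6] mov  r4, r3 → r4=0x43
body[7] mov  r6, r5 → r6=0xfd
epilogue: pop r5=0x41, sp=0xed
epilogue: pop r4=0xbf, sp=0xee
epilogue: pop r3=0x14, sp=0xef
prologue pushed ['r3', 'r4', 'r5'] at ['0xee', '0xed', '0xec']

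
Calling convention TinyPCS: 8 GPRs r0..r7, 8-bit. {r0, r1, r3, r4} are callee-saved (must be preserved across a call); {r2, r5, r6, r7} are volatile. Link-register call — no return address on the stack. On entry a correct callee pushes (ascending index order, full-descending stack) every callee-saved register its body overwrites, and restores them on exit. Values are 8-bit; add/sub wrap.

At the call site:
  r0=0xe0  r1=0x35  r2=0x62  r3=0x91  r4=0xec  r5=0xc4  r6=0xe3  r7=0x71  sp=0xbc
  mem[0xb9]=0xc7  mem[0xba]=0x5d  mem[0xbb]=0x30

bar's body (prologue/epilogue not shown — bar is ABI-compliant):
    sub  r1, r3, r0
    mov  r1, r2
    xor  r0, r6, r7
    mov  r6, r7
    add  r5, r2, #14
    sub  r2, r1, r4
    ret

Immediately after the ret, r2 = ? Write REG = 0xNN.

prologue: push r0 -> mem[0xbb]=0xe0, sp=0xbb
prologue: push r1 -> mem[0xba]=0x35, sp=0xba
body[0] sub  r1, r3, r0 -> r1=0xb1
body[1] mov  r1, r2 -> r1=0x62
body[2] xor  r0, r6, r7 -> r0=0x92
body[3] mov  r6, r7 -> r6=0x71
body[4] add  r5, r2, #14 -> r5=0x70
body[5] sub  r2, r1, r4 -> r2=0x76
epilogue: pop r1=0x35, sp=0xbb
epilogue: pop r0=0xe0, sp=0xbc
r2 is caller-saved -> body value

REG = 0x76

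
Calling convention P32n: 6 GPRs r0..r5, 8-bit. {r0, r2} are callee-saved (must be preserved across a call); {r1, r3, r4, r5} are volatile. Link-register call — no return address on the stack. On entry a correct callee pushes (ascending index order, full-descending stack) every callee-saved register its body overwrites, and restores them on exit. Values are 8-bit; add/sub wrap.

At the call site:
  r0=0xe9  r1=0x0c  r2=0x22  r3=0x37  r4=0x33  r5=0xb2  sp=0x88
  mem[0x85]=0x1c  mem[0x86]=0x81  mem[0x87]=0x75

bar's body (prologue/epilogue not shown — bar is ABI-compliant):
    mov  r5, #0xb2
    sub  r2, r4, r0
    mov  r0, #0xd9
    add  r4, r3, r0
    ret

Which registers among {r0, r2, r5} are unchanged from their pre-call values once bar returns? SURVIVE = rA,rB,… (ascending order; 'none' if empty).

prologue: push r0 → mem[0x87]=0xe9, sp=0x87
prologue: push r2 → mem[0x86]=0x22, sp=0x86
body[0] mov  r5, #0xb2 → r5=0xb2
body[1] sub  r2, r4, r0 → r2=0x4a
body[2] mov  r0, #0xd9 → r0=0xd9
body[3] add  r4, r3, r0 → r4=0x10
epilogue: pop r2=0x22, sp=0x87
epilogue: pop r0=0xe9, sp=0x88
r0: callee-saved, written=True
r2: callee-saved, written=True
r5: caller-saved, written=True

SURVIVE = r0,r2,r5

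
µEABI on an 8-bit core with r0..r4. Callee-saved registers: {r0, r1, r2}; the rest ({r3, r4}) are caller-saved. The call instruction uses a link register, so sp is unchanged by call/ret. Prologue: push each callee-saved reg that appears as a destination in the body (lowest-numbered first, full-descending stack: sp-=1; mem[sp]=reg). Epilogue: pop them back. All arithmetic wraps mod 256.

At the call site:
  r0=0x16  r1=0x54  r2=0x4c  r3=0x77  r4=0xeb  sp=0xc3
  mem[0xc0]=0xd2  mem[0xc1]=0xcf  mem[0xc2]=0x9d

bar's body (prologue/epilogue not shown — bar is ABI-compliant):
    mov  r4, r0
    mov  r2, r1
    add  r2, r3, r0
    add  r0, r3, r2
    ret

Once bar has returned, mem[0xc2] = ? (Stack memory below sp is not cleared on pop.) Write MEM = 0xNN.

prologue: push r0 → mem[0xc2]=0x16, sp=0xc2
prologue: push r2 → mem[0xc1]=0x4c, sp=0xc1
body[0] mov  r4, r0 → r4=0x16
body[1] mov  r2, r1 → r2=0x54
body[2] add  r2, r3, r0 → r2=0x8d
body[3] add  r0, r3, r2 → r0=0x04
epilogue: pop r2=0x4c, sp=0xc2
epilogue: pop r0=0x16, sp=0xc3
prologue pushed ['r0', 'r2'] at ['0xc2', '0xc1']

MEM = 0x16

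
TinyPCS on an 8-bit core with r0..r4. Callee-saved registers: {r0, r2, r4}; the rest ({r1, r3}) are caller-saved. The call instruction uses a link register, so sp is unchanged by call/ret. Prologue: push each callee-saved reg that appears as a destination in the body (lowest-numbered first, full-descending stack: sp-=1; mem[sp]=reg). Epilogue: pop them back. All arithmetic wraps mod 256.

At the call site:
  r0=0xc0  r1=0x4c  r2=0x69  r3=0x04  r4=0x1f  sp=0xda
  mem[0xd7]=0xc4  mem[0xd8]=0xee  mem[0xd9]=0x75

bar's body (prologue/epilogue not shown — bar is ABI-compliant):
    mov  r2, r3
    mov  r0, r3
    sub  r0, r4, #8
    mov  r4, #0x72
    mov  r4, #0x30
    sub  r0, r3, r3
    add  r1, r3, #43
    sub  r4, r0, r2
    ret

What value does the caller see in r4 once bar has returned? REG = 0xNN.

prologue: push r0 -> mem[0xd9]=0xc0, sp=0xd9
prologue: push r2 -> mem[0xd8]=0x69, sp=0xd8
prologue: push r4 -> mem[0xd7]=0x1f, sp=0xd7
body[0] mov  r2, r3 -> r2=0x04
body[1] mov  r0, r3 -> r0=0x04
body[2] sub  r0, r4, #8 -> r0=0x17
body[3] mov  r4, #0x72 -> r4=0x72
body[4] mov  r4, #0x30 -> r4=0x30
body[5] sub  r0, r3, r3 -> r0=0x00
body[6] add  r1, r3, #43 -> r1=0x2f
body[7] sub  r4, r0, r2 -> r4=0xfc
epilogue: pop r4=0x1f, sp=0xd8
epilogue: pop r2=0x69, sp=0xd9
epilogue: pop r0=0xc0, sp=0xda
r4 is callee-saved -> restored

REG = 0x1f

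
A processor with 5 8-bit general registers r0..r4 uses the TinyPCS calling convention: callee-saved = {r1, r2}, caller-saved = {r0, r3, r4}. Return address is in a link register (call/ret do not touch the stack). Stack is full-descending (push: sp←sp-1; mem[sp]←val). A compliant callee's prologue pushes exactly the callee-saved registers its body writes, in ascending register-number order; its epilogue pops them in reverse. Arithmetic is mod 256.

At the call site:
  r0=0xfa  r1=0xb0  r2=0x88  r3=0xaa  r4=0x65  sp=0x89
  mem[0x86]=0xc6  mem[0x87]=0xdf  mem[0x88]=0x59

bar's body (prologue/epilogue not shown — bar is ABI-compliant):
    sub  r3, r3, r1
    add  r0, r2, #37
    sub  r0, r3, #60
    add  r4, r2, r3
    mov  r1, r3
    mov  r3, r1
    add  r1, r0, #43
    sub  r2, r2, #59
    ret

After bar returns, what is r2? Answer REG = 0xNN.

REG = 0x88

prologue: push r1 -> mem[0x88]=0xb0, sp=0x88
prologue: push r2 -> mem[0x87]=0x88, sp=0x87
body[0] sub  r3, r3, r1 -> r3=0xfa
body[1] add  r0, r2, #37 -> r0=0xad
body[2] sub  r0, r3, #60 -> r0=0xbe
body[3] add  r4, r2, r3 -> r4=0x82
body[4] mov  r1, r3 -> r1=0xfa
body[5] mov  r3, r1 -> r3=0xfa
body[6] add  r1, r0, #43 -> r1=0xe9
body[7] sub  r2, r2, #59 -> r2=0x4d
epilogue: pop r2=0x88, sp=0x88
epilogue: pop r1=0xb0, sp=0x89
r2 is callee-saved -> restored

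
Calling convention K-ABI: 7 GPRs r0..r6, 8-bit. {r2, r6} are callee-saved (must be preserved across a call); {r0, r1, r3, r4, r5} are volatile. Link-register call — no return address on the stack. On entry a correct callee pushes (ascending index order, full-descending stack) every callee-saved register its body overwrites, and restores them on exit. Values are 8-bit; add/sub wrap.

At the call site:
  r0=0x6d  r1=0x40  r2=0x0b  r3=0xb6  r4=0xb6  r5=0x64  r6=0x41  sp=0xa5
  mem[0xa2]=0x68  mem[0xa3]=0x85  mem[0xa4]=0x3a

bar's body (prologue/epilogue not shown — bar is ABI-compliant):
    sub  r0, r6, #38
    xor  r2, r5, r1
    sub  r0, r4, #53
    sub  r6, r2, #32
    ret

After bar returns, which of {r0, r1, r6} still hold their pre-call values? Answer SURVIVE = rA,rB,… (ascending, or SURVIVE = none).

SURVIVE = r1,r6

prologue: push r2 → mem[0xa4]=0x0b, sp=0xa4
prologue: push r6 → mem[0xa3]=0x41, sp=0xa3
body[0] sub  r0, r6, #38 → r0=0x1b
body[1] xor  r2, r5, r1 → r2=0x24
body[2] sub  r0, r4, #53 → r0=0x81
body[3] sub  r6, r2, #32 → r6=0x04
epilogue: pop r6=0x41, sp=0xa4
epilogue: pop r2=0x0b, sp=0xa5
r0: caller-saved, written=True
r1: caller-saved, written=False
r6: callee-saved, written=True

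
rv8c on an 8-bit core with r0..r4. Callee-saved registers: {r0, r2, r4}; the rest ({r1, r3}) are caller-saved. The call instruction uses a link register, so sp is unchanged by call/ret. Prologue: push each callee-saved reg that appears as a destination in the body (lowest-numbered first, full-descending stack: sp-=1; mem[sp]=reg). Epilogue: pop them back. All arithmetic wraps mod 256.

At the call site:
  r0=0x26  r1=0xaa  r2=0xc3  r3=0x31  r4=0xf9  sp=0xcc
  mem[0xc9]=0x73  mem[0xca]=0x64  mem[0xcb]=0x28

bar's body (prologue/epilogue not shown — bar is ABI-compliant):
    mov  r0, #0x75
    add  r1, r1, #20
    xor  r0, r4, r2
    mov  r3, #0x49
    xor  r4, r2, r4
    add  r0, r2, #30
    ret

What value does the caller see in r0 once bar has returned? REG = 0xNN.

prologue: push r0 → mem[0xcb]=0x26, sp=0xcb
prologue: push r4 → mem[0xca]=0xf9, sp=0xca
body[0] mov  r0, #0x75 → r0=0x75
body[1] add  r1, r1, #20 → r1=0xbe
body[2] xor  r0, r4, r2 → r0=0x3a
body[3] mov  r3, #0x49 → r3=0x49
body[4] xor  r4, r2, r4 → r4=0x3a
body[5] add  r0, r2, #30 → r0=0xe1
epilogue: pop r4=0xf9, sp=0xcb
epilogue: pop r0=0x26, sp=0xcc
r0 is callee-saved → restored

REG = 0x26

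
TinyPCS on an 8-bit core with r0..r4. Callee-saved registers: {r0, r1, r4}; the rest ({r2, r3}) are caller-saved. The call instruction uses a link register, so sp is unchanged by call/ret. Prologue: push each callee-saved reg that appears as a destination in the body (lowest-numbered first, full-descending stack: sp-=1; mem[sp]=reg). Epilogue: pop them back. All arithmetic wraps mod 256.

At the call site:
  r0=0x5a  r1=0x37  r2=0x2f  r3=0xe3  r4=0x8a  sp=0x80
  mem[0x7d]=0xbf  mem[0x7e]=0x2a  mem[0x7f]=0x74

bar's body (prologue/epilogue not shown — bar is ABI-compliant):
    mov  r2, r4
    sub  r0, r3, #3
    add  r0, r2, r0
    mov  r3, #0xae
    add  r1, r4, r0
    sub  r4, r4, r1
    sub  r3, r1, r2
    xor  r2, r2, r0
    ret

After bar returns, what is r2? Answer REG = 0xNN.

prologue: push r0 → mem[0x7f]=0x5a, sp=0x7f
prologue: push r1 → mem[0x7e]=0x37, sp=0x7e
prologue: push r4 → mem[0x7d]=0x8a, sp=0x7d
body[0] mov  r2, r4 → r2=0x8a
body[1] sub  r0, r3, #3 → r0=0xe0
body[2] add  r0, r2, r0 → r0=0x6a
body[3] mov  r3, #0xae → r3=0xae
body[4] add  r1, r4, r0 → r1=0xf4
body[5] sub  r4, r4, r1 → r4=0x96
body[6] sub  r3, r1, r2 → r3=0x6a
body[7] xor  r2, r2, r0 → r2=0xe0
epilogue: pop r4=0x8a, sp=0x7e
epilogue: pop r1=0x37, sp=0x7f
epilogue: pop r0=0x5a, sp=0x80
r2 is caller-saved → body value

REG = 0xe0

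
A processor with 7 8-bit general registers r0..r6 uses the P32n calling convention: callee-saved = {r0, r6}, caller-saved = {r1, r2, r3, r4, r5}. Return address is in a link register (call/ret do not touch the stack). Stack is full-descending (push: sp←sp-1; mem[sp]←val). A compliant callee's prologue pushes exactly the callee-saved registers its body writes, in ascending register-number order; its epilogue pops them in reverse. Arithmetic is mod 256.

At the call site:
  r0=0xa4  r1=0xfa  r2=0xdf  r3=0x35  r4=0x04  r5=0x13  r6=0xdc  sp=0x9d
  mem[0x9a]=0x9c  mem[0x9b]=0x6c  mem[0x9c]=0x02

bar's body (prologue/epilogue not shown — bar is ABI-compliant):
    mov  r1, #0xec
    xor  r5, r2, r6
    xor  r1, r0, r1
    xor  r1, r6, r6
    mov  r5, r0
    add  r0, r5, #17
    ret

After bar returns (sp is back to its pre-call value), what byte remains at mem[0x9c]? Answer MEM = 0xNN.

prologue: push r0 → mem[0x9c]=0xa4, sp=0x9c
body[0] mov  r1, #0xec → r1=0xec
body[1] xor  r5, r2, r6 → r5=0x03
body[2] xor  r1, r0, r1 → r1=0x48
body[3] xor  r1, r6, r6 → r1=0x00
body[4] mov  r5, r0 → r5=0xa4
body[5] add  r0, r5, #17 → r0=0xb5
epilogue: pop r0=0xa4, sp=0x9d
prologue pushed ['r0'] at ['0x9c']

MEM = 0xa4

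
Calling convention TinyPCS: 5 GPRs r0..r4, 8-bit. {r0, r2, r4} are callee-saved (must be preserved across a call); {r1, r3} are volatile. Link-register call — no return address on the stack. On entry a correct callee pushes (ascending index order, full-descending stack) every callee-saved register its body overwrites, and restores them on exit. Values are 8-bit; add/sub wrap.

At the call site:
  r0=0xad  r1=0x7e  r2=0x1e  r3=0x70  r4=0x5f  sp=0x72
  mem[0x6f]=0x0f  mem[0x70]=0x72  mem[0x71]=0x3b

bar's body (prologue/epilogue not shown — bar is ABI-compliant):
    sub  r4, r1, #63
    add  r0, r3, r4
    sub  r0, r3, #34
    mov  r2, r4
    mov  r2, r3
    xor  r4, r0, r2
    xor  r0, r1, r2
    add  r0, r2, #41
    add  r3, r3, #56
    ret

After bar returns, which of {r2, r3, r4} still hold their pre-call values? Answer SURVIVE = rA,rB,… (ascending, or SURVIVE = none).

prologue: push r0 → mem[0x71]=0xad, sp=0x71
prologue: push r2 → mem[0x70]=0x1e, sp=0x70
prologue: push r4 → mem[0x6f]=0x5f, sp=0x6f
body[0] sub  r4, r1, #63 → r4=0x3f
body[1] add  r0, r3, r4 → r0=0xaf
body[2] sub  r0, r3, #34 → r0=0x4e
body[3] mov  r2, r4 → r2=0x3f
body[4] mov  r2, r3 → r2=0x70
body[5] xor  r4, r0, r2 → r4=0x3e
body[6] xor  r0, r1, r2 → r0=0x0e
body[7] add  r0, r2, #41 → r0=0x99
body[8] add  r3, r3, #56 → r3=0xa8
epilogue: pop r4=0x5f, sp=0x70
epilogue: pop r2=0x1e, sp=0x71
epilogue: pop r0=0xad, sp=0x72
r2: callee-saved, written=True
r3: caller-saved, written=True
r4: callee-saved, written=True

SURVIVE = r2,r4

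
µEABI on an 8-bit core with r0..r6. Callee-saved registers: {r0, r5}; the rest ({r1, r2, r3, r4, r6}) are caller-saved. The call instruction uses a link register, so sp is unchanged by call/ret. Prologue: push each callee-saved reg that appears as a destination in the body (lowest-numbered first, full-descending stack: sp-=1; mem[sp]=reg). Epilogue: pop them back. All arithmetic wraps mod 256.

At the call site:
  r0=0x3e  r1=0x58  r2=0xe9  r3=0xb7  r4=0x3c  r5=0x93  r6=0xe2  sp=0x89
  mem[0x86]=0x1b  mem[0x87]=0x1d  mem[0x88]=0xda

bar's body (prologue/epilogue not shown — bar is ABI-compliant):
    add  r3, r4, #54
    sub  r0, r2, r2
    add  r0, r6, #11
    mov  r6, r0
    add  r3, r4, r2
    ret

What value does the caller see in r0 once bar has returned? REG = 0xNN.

REG = 0x3e

prologue: push r0 → mem[0x88]=0x3e, sp=0x88
body[0] add  r3, r4, #54 → r3=0x72
body[1] sub  r0, r2, r2 → r0=0x00
body[2] add  r0, r6, #11 → r0=0xed
body[3] mov  r6, r0 → r6=0xed
body[4] add  r3, r4, r2 → r3=0x25
epilogue: pop r0=0x3e, sp=0x89
r0 is callee-saved → restored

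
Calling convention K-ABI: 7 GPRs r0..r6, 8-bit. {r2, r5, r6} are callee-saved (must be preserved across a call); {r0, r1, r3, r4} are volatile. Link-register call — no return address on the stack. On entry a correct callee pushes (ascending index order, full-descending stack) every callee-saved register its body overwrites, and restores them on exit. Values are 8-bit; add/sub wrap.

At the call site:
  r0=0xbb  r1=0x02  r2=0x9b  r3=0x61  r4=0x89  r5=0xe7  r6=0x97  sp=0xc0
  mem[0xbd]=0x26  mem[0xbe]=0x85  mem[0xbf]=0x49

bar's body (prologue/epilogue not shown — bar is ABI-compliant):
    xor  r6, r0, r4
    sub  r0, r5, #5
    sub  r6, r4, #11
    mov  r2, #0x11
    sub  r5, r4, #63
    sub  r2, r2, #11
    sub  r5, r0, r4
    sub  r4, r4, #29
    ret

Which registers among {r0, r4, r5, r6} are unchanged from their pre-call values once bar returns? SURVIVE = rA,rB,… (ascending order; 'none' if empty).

SURVIVE = r5,r6

prologue: push r2 → mem[0xbf]=0x9b, sp=0xbf
prologue: push r5 → mem[0xbe]=0xe7, sp=0xbe
prologue: push r6 → mem[0xbd]=0x97, sp=0xbd
body[0] xor  r6, r0, r4 → r6=0x32
body[1] sub  r0, r5, #5 → r0=0xe2
body[2] sub  r6, r4, #11 → r6=0x7e
body[3] mov  r2, #0x11 → r2=0x11
body[4] sub  r5, r4, #63 → r5=0x4a
body[5] sub  r2, r2, #11 → r2=0x06
body[6] sub  r5, r0, r4 → r5=0x59
body[7] sub  r4, r4, #29 → r4=0x6c
epilogue: pop r6=0x97, sp=0xbe
epilogue: pop r5=0xe7, sp=0xbf
epilogue: pop r2=0x9b, sp=0xc0
r0: caller-saved, written=True
r4: caller-saved, written=True
r5: callee-saved, written=True
r6: callee-saved, written=True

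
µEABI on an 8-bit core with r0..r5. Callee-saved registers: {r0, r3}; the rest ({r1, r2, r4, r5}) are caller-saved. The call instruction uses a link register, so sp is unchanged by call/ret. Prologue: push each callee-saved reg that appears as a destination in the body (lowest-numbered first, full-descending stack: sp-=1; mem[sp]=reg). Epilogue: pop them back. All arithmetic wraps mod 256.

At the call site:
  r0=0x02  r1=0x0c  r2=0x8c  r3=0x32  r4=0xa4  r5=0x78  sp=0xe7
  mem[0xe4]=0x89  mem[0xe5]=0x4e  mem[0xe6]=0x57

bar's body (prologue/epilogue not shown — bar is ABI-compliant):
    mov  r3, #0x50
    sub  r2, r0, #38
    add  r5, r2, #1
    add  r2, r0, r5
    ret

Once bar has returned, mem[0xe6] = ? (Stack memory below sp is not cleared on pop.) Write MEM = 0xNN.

MEM = 0x32

prologue: push r3 -> mem[0xe6]=0x32, sp=0xe6
body[0] mov  r3, #0x50 -> r3=0x50
body[1] sub  r2, r0, #38 -> r2=0xdc
body[2] add  r5, r2, #1 -> r5=0xdd
body[3] add  r2, r0, r5 -> r2=0xdf
epilogue: pop r3=0x32, sp=0xe7
prologue pushed ['r3'] at ['0xe6']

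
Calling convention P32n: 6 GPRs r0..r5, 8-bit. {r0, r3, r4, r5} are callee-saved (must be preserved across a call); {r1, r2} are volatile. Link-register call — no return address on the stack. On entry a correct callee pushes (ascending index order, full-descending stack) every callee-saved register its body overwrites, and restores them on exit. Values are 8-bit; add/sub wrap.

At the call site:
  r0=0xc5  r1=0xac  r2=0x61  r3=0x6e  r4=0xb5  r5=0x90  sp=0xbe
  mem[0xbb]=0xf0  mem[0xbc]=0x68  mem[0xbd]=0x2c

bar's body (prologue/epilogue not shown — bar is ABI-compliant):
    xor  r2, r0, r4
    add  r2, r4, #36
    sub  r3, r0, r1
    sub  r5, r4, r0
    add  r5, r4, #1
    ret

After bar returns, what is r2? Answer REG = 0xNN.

REG = 0xd9

prologue: push r3 → mem[0xbd]=0x6e, sp=0xbd
prologue: push r5 → mem[0xbc]=0x90, sp=0xbc
body[0] xor  r2, r0, r4 → r2=0x70
body[1] add  r2, r4, #36 → r2=0xd9
body[2] sub  r3, r0, r1 → r3=0x19
body[3] sub  r5, r4, r0 → r5=0xf0
body[4] add  r5, r4, #1 → r5=0xb6
epilogue: pop r5=0x90, sp=0xbd
epilogue: pop r3=0x6e, sp=0xbe
r2 is caller-saved → body value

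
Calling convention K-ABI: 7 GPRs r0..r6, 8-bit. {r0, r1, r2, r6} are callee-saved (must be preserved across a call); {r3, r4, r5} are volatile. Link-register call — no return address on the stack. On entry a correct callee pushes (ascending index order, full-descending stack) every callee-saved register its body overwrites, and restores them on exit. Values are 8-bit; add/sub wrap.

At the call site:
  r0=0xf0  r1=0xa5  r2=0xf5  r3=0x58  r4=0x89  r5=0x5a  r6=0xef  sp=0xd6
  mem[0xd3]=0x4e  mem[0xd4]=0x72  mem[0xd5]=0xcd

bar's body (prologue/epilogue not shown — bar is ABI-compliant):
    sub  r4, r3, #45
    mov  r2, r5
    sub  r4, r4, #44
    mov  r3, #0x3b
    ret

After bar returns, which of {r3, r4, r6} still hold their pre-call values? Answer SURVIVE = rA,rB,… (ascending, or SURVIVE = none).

prologue: push r2 → mem[0xd5]=0xf5, sp=0xd5
body[0] sub  r4, r3, #45 → r4=0x2b
body[1] mov  r2, r5 → r2=0x5a
body[2] sub  r4, r4, #44 → r4=0xff
body[3] mov  r3, #0x3b → r3=0x3b
epilogue: pop r2=0xf5, sp=0xd6
r3: caller-saved, written=True
r4: caller-saved, written=True
r6: callee-saved, written=False

SURVIVE = r6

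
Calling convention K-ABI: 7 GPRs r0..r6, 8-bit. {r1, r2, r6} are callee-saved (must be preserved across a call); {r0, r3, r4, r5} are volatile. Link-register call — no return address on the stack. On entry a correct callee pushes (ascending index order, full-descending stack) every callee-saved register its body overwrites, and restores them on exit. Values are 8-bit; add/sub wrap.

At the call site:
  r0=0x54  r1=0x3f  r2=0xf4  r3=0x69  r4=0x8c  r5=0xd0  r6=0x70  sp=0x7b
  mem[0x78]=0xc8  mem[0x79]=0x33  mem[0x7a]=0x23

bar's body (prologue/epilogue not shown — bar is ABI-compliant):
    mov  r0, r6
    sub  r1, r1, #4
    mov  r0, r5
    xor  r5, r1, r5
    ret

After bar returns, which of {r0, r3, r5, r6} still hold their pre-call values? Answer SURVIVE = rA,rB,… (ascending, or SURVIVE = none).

prologue: push r1 → mem[0x7a]=0x3f, sp=0x7a
body[0] mov  r0, r6 → r0=0x70
body[1] sub  r1, r1, #4 → r1=0x3b
body[2] mov  r0, r5 → r0=0xd0
body[3] xor  r5, r1, r5 → r5=0xeb
epilogue: pop r1=0x3f, sp=0x7b
r0: caller-saved, written=True
r3: caller-saved, written=False
r5: caller-saved, written=True
r6: callee-saved, written=False

SURVIVE = r3,r6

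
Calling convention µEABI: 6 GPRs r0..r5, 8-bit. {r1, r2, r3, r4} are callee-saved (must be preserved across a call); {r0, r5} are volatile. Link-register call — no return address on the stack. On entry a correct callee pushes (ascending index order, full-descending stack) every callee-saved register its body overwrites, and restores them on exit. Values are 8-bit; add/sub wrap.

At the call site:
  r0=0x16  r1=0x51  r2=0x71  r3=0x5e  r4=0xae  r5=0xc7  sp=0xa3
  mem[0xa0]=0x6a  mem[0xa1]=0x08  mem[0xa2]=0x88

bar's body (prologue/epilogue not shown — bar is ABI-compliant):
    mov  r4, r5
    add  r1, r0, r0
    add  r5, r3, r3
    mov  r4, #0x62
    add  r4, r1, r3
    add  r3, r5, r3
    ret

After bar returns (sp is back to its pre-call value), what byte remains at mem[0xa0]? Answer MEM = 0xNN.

prologue: push r1 → mem[0xa2]=0x51, sp=0xa2
prologue: push r3 → mem[0xa1]=0x5e, sp=0xa1
prologue: push r4 → mem[0xa0]=0xae, sp=0xa0
body[0] mov  r4, r5 → r4=0xc7
body[1] add  r1, r0, r0 → r1=0x2c
body[2] add  r5, r3, r3 → r5=0xbc
body[3] mov  r4, #0x62 → r4=0x62
body[4] add  r4, r1, r3 → r4=0x8a
body[5] add  r3, r5, r3 → r3=0x1a
epilogue: pop r4=0xae, sp=0xa1
epilogue: pop r3=0x5e, sp=0xa2
epilogue: pop r1=0x51, sp=0xa3
prologue pushed ['r1', 'r3', 'r4'] at ['0xa2', '0xa1', '0xa0']

MEM = 0xae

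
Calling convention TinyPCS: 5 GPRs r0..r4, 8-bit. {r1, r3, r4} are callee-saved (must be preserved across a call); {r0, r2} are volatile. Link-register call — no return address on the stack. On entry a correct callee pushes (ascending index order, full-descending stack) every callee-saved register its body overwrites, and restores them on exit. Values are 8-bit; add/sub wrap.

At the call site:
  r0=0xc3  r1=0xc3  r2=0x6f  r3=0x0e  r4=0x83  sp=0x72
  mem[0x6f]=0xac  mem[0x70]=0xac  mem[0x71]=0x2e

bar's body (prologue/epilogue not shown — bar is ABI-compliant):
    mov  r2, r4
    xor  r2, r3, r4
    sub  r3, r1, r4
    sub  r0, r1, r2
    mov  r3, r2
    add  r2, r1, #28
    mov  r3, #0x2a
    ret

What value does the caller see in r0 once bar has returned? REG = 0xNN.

REG = 0x36

prologue: push r3 → mem[0x71]=0x0e, sp=0x71
body[0] mov  r2, r4 → r2=0x83
body[1] xor  r2, r3, r4 → r2=0x8d
body[2] sub  r3, r1, r4 → r3=0x40
body[3] sub  r0, r1, r2 → r0=0x36
body[4] mov  r3, r2 → r3=0x8d
body[5] add  r2, r1, #28 → r2=0xdf
body[6] mov  r3, #0x2a → r3=0x2a
epilogue: pop r3=0x0e, sp=0x72
r0 is caller-saved → body value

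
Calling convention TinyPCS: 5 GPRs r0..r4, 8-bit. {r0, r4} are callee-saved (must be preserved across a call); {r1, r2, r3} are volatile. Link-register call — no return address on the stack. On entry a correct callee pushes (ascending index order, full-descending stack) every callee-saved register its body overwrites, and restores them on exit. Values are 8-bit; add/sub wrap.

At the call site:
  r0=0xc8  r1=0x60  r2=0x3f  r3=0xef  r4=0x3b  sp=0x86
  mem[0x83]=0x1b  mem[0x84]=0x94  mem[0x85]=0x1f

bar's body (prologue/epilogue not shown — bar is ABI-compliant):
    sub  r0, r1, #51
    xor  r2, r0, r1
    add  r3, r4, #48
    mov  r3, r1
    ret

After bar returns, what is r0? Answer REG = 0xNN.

prologue: push r0 → mem[0x85]=0xc8, sp=0x85
body[0] sub  r0, r1, #51 → r0=0x2d
body[1] xor  r2, r0, r1 → r2=0x4d
body[2] add  r3, r4, #48 → r3=0x6b
body[3] mov  r3, r1 → r3=0x60
epilogue: pop r0=0xc8, sp=0x86
r0 is callee-saved → restored

REG = 0xc8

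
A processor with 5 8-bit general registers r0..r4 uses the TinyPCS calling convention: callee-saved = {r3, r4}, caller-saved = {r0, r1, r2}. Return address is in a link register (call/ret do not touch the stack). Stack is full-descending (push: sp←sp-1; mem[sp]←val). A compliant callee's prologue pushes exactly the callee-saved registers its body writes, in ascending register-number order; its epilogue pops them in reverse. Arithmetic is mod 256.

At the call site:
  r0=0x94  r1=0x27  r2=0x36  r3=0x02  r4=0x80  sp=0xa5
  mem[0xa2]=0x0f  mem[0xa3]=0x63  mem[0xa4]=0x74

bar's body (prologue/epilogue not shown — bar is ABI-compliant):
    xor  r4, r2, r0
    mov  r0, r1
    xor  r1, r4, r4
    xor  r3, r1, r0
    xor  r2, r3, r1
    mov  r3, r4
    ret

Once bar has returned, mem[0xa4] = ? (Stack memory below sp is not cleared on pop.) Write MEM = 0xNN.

MEM = 0x02

prologue: push r3 → mem[0xa4]=0x02, sp=0xa4
prologue: push r4 → mem[0xa3]=0x80, sp=0xa3
body[0] xor  r4, r2, r0 → r4=0xa2
body[1] mov  r0, r1 → r0=0x27
body[2] xor  r1, r4, r4 → r1=0x00
body[3] xor  r3, r1, r0 → r3=0x27
body[4] xor  r2, r3, r1 → r2=0x27
body[5] mov  r3, r4 → r3=0xa2
epilogue: pop r4=0x80, sp=0xa4
epilogue: pop r3=0x02, sp=0xa5
prologue pushed ['r3', 'r4'] at ['0xa4', '0xa3']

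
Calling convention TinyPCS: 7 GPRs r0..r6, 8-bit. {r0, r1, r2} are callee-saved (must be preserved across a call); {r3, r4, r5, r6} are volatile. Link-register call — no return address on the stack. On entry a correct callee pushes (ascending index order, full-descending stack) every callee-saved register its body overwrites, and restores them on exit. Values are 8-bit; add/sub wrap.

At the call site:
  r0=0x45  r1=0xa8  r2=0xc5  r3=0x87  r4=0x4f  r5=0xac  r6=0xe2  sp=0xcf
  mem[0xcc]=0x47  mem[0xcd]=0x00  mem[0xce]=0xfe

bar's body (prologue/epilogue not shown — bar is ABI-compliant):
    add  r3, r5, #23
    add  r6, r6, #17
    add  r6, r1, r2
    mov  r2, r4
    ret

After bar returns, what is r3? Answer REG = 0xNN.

REG = 0xc3

prologue: push r2 → mem[0xce]=0xc5, sp=0xce
body[0] add  r3, r5, #23 → r3=0xc3
body[1] add  r6, r6, #17 → r6=0xf3
body[2] add  r6, r1, r2 → r6=0x6d
body[3] mov  r2, r4 → r2=0x4f
epilogue: pop r2=0xc5, sp=0xcf
r3 is caller-saved → body value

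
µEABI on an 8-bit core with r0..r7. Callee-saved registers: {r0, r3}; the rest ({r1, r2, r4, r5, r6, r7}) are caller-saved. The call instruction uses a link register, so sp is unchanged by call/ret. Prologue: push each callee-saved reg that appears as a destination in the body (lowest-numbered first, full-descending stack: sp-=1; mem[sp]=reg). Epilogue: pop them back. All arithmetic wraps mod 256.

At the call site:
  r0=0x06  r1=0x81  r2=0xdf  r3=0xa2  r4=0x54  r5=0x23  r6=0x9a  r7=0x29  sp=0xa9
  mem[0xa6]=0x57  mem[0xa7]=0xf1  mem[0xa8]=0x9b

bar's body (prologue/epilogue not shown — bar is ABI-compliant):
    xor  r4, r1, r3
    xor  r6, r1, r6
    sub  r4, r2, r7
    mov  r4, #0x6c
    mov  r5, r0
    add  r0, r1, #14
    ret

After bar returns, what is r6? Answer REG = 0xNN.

REG = 0x1b

prologue: push r0 -> mem[0xa8]=0x06, sp=0xa8
body[0] xor  r4, r1, r3 -> r4=0x23
body[1] xor  r6, r1, r6 -> r6=0x1b
body[2] sub  r4, r2, r7 -> r4=0xb6
body[3] mov  r4, #0x6c -> r4=0x6c
body[4] mov  r5, r0 -> r5=0x06
body[5] add  r0, r1, #14 -> r0=0x8f
epilogue: pop r0=0x06, sp=0xa9
r6 is caller-saved -> body value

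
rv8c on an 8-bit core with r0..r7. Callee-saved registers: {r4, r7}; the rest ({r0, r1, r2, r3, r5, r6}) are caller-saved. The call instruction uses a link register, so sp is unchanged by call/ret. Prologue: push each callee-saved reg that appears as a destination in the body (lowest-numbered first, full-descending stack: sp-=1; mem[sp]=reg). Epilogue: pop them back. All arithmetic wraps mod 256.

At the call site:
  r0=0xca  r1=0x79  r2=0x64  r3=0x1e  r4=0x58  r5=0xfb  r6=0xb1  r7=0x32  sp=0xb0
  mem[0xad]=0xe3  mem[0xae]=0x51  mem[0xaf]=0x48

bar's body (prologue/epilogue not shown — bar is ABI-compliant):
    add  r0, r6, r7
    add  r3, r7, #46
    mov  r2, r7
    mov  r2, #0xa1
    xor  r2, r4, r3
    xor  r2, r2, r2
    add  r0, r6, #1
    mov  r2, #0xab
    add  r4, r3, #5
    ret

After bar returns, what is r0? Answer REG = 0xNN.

REG = 0xb2

prologue: push r4 -> mem[0xaf]=0x58, sp=0xaf
body[0] add  r0, r6, r7 -> r0=0xe3
body[1] add  r3, r7, #46 -> r3=0x60
body[2] mov  r2, r7 -> r2=0x32
body[3] mov  r2, #0xa1 -> r2=0xa1
body[4] xor  r2, r4, r3 -> r2=0x38
body[5] xor  r2, r2, r2 -> r2=0x00
body[6] add  r0, r6, #1 -> r0=0xb2
body[7] mov  r2, #0xab -> r2=0xab
body[8] add  r4, r3, #5 -> r4=0x65
epilogue: pop r4=0x58, sp=0xb0
r0 is caller-saved -> body value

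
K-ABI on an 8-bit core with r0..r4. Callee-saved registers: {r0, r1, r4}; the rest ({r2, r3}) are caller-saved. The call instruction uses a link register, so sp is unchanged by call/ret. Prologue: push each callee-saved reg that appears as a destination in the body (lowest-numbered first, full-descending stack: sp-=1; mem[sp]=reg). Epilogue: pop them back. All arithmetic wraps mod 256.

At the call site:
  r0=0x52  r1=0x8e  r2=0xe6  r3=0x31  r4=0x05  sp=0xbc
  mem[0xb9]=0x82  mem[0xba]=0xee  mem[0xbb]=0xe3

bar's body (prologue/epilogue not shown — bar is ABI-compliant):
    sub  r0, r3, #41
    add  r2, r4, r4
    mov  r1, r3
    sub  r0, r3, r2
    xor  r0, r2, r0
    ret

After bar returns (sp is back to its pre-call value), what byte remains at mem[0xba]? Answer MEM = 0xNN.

MEM = 0x8e

prologue: push r0 -> mem[0xbb]=0x52, sp=0xbb
prologue: push r1 -> mem[0xba]=0x8e, sp=0xba
body[0] sub  r0, r3, #41 -> r0=0x08
body[1] add  r2, r4, r4 -> r2=0x0a
body[2] mov  r1, r3 -> r1=0x31
body[3] sub  r0, r3, r2 -> r0=0x27
body[4] xor  r0, r2, r0 -> r0=0x2d
epilogue: pop r1=0x8e, sp=0xbb
epilogue: pop r0=0x52, sp=0xbc
prologue pushed ['r0', 'r1'] at ['0xbb', '0xba']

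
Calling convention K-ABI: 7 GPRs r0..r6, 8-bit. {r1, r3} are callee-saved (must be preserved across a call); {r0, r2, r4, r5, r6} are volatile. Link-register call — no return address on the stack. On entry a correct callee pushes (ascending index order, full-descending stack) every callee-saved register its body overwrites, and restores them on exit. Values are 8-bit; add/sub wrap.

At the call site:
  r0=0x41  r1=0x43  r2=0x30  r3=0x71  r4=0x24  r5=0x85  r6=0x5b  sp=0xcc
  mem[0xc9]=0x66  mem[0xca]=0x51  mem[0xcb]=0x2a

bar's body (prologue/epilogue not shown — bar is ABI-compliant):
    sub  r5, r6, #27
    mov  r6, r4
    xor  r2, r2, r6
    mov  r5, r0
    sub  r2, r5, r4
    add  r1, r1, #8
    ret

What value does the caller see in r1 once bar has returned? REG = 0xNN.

prologue: push r1 → mem[0xcb]=0x43, sp=0xcb
body[0] sub  r5, r6, #27 → r5=0x40
body[1] mov  r6, r4 → r6=0x24
body[2] xor  r2, r2, r6 → r2=0x14
body[3] mov  r5, r0 → r5=0x41
body[4] sub  r2, r5, r4 → r2=0x1d
body[5] add  r1, r1, #8 → r1=0x4b
epilogue: pop r1=0x43, sp=0xcc
r1 is callee-saved → restored

REG = 0x43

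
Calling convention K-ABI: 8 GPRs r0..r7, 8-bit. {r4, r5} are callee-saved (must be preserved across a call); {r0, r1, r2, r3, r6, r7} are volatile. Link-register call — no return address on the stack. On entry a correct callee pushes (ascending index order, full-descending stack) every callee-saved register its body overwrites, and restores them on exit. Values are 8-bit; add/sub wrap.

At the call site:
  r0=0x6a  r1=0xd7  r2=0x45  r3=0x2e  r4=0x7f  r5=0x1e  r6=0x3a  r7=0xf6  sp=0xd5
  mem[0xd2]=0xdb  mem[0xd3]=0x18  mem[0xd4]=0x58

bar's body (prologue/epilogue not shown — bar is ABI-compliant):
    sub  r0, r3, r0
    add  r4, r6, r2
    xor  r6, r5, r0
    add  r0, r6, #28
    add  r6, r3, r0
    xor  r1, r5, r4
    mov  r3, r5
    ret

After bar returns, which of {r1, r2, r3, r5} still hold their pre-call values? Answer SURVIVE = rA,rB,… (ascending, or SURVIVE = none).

SURVIVE = r2,r5

prologue: push r4 -> mem[0xd4]=0x7f, sp=0xd4
body[0] sub  r0, r3, r0 -> r0=0xc4
body[1] add  r4, r6, r2 -> r4=0x7f
body[2] xor  r6, r5, r0 -> r6=0xda
body[3] add  r0, r6, #28 -> r0=0xf6
body[4] add  r6, r3, r0 -> r6=0x24
body[5] xor  r1, r5, r4 -> r1=0x61
body[6] mov  r3, r5 -> r3=0x1e
epilogue: pop r4=0x7f, sp=0xd5
r1: caller-saved, written=True
r2: caller-saved, written=False
r3: caller-saved, written=True
r5: callee-saved, written=False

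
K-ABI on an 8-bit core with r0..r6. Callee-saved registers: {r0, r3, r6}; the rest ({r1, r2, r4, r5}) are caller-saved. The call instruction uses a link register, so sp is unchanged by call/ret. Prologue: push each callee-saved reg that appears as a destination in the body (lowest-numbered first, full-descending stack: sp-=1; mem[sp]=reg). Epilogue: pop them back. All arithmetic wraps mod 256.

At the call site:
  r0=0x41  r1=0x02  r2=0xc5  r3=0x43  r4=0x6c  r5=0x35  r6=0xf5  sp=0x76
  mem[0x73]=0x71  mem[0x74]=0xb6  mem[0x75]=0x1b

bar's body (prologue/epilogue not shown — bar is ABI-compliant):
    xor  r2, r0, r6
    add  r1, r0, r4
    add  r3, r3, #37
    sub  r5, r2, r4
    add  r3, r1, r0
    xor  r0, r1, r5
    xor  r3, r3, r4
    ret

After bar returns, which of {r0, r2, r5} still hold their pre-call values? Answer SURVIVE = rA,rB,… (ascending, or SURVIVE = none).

prologue: push r0 -> mem[0x75]=0x41, sp=0x75
prologue: push r3 -> mem[0x74]=0x43, sp=0x74
body[0] xor  r2, r0, r6 -> r2=0xb4
body[1] add  r1, r0, r4 -> r1=0xad
body[2] add  r3, r3, #37 -> r3=0x68
body[3] sub  r5, r2, r4 -> r5=0x48
body[4] add  r3, r1, r0 -> r3=0xee
body[5] xor  r0, r1, r5 -> r0=0xe5
body[6] xor  r3, r3, r4 -> r3=0x82
epilogue: pop r3=0x43, sp=0x75
epilogue: pop r0=0x41, sp=0x76
r0: callee-saved, written=True
r2: caller-saved, written=True
r5: caller-saved, written=True

SURVIVE = r0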